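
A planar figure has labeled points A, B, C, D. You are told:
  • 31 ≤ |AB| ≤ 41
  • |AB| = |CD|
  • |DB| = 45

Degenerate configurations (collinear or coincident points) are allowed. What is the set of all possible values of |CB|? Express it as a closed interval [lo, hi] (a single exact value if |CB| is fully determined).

|AB| ∈ [31, 41]
|BD| ∈ {45}
|CD| ∈ [31, 41]
|AD| ∈ [4, 86]
|BC| ∈ [4, 86]
|AC| ∈ [0, 127]

|CB| ∈ [4, 86]  (≈ [4.0000, 86.0000])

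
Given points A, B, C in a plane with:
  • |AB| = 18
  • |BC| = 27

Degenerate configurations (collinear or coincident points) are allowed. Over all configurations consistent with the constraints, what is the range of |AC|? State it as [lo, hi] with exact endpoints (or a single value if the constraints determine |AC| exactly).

|AB| ∈ {18}
|BC| ∈ {27}
|AC| ∈ [9, 45]

|AC| ∈ [9, 45]  (≈ [9.0000, 45.0000])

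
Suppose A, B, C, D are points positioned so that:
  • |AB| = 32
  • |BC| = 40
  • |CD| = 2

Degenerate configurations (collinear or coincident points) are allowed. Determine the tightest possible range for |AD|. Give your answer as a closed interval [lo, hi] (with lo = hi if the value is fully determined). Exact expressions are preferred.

|AB| ∈ {32}
|BC| ∈ {40}
|CD| ∈ {2}
|AC| ∈ [8, 72]
|BD| ∈ [38, 42]
|AD| ∈ [6, 74]

|AD| ∈ [6, 74]  (≈ [6.0000, 74.0000])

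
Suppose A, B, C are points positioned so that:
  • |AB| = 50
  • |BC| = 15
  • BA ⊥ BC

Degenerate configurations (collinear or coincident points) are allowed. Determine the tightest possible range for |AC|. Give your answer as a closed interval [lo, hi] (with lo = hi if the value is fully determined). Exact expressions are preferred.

|AB| ∈ {50}
|BC| ∈ {15}
|AC| ∈ {5·√(109)}

|AC| = 5·√(109)  (≈ 52.2015)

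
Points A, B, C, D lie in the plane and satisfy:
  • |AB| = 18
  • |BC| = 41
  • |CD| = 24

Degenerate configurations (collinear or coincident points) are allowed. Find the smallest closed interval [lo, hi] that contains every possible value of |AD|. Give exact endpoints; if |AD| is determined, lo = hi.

|AB| ∈ {18}
|BC| ∈ {41}
|CD| ∈ {24}
|AC| ∈ [23, 59]
|BD| ∈ [17, 65]
|AD| ∈ [0, 83]

|AD| ∈ [0, 83]  (≈ [0.0000, 83.0000])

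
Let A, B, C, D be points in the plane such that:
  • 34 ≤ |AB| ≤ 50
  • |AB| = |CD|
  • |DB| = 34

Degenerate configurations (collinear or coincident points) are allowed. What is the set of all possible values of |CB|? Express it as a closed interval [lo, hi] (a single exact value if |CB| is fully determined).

|CB| ∈ [0, 84]  (≈ [0.0000, 84.0000])

|AB| ∈ [34, 50]
|BD| ∈ {34}
|CD| ∈ [34, 50]
|AD| ∈ [0, 84]
|BC| ∈ [0, 84]
|AC| ∈ [0, 134]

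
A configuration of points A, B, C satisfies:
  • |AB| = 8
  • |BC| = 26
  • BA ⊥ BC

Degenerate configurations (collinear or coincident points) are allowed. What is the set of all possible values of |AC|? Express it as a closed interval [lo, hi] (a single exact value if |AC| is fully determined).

|AB| ∈ {8}
|BC| ∈ {26}
|AC| ∈ {2·√(185)}

|AC| = 2·√(185)  (≈ 27.2029)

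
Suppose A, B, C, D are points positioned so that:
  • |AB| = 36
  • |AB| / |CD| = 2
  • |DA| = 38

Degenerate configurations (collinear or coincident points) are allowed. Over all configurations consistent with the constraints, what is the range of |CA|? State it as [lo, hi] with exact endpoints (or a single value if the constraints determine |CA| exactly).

|AB| ∈ {36}
|AD| ∈ {38}
|CD| ∈ {18}
|BD| ∈ [2, 74]
|AC| ∈ [20, 56]
|BC| ∈ [0, 92]

|CA| ∈ [20, 56]  (≈ [20.0000, 56.0000])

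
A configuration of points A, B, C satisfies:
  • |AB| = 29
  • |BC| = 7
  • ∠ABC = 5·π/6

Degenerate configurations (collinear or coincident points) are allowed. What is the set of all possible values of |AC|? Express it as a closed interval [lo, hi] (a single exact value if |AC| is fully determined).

|AC| = √(203·√(3) + 890)  (≈ 35.2364)

|AB| ∈ {29}
|BC| ∈ {7}
|AC| ∈ {√(203·√(3) + 890)}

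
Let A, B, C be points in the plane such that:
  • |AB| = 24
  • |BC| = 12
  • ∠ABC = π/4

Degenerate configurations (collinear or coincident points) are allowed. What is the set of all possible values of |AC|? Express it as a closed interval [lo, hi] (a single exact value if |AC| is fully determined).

|AC| = 12·√(5 - 2·√(2))  (≈ 17.6835)

|AB| ∈ {24}
|BC| ∈ {12}
|AC| ∈ {12·√(5 - 2·√(2))}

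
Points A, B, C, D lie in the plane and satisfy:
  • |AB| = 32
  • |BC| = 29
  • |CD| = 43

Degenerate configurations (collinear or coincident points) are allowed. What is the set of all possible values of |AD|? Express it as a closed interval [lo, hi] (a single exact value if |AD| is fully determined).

|AD| ∈ [0, 104]  (≈ [0.0000, 104.0000])

|AB| ∈ {32}
|BC| ∈ {29}
|CD| ∈ {43}
|AC| ∈ [3, 61]
|BD| ∈ [14, 72]
|AD| ∈ [0, 104]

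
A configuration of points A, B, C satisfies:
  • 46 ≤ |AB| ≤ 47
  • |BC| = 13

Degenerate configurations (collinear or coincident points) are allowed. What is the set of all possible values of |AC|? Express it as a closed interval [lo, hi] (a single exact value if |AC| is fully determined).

|AC| ∈ [33, 60]  (≈ [33.0000, 60.0000])

|AB| ∈ [46, 47]
|BC| ∈ {13}
|AC| ∈ [33, 60]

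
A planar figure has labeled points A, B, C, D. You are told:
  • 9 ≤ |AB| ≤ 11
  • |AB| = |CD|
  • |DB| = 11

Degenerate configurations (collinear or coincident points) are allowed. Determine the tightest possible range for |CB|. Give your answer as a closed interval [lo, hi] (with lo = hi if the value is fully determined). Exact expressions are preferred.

|CB| ∈ [0, 22]  (≈ [0.0000, 22.0000])

|AB| ∈ [9, 11]
|BD| ∈ {11}
|CD| ∈ [9, 11]
|AD| ∈ [0, 22]
|BC| ∈ [0, 22]
|AC| ∈ [0, 33]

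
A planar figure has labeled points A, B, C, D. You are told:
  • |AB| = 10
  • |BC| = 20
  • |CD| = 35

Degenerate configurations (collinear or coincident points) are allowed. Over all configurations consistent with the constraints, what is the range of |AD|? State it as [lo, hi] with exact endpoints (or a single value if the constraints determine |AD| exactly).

|AB| ∈ {10}
|BC| ∈ {20}
|CD| ∈ {35}
|AC| ∈ [10, 30]
|BD| ∈ [15, 55]
|AD| ∈ [5, 65]

|AD| ∈ [5, 65]  (≈ [5.0000, 65.0000])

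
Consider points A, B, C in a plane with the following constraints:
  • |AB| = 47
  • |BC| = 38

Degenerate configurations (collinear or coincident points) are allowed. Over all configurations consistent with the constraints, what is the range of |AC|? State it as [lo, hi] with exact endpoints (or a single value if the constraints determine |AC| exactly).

|AC| ∈ [9, 85]  (≈ [9.0000, 85.0000])

|AB| ∈ {47}
|BC| ∈ {38}
|AC| ∈ [9, 85]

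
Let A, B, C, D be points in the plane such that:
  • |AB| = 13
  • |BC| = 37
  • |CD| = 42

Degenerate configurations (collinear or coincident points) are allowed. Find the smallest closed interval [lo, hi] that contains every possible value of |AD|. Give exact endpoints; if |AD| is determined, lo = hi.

|AD| ∈ [0, 92]  (≈ [0.0000, 92.0000])

|AB| ∈ {13}
|BC| ∈ {37}
|CD| ∈ {42}
|AC| ∈ [24, 50]
|BD| ∈ [5, 79]
|AD| ∈ [0, 92]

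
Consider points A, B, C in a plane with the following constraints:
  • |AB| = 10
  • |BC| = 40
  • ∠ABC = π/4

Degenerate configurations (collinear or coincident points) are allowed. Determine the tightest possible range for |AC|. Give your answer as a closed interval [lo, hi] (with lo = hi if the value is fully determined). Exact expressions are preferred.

|AC| = 10·√(17 - 4·√(2))  (≈ 33.6796)

|AB| ∈ {10}
|BC| ∈ {40}
|AC| ∈ {10·√(17 - 4·√(2))}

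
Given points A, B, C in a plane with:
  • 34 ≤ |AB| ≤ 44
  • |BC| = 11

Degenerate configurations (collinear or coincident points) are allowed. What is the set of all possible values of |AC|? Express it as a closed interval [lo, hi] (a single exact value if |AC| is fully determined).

|AC| ∈ [23, 55]  (≈ [23.0000, 55.0000])

|AB| ∈ [34, 44]
|BC| ∈ {11}
|AC| ∈ [23, 55]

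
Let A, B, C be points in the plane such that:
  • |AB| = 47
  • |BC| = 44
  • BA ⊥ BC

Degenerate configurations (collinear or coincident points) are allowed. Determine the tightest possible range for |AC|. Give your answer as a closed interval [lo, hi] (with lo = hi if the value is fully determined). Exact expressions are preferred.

|AC| = √(4145)  (≈ 64.3817)

|AB| ∈ {47}
|BC| ∈ {44}
|AC| ∈ {√(4145)}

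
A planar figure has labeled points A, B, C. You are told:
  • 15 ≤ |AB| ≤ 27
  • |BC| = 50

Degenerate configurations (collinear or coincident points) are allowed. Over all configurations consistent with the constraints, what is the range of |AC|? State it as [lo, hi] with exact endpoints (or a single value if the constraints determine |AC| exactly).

|AB| ∈ [15, 27]
|BC| ∈ {50}
|AC| ∈ [23, 77]

|AC| ∈ [23, 77]  (≈ [23.0000, 77.0000])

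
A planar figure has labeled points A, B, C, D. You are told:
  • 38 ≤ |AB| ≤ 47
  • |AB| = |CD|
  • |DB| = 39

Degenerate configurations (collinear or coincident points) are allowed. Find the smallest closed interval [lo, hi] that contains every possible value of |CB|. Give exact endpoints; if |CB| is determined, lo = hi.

|AB| ∈ [38, 47]
|BD| ∈ {39}
|CD| ∈ [38, 47]
|AD| ∈ [0, 86]
|BC| ∈ [0, 86]
|AC| ∈ [0, 133]

|CB| ∈ [0, 86]  (≈ [0.0000, 86.0000])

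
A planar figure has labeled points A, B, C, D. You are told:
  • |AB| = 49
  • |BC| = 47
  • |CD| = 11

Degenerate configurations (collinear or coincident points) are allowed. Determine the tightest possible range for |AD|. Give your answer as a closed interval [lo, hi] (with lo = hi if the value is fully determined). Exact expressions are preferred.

|AD| ∈ [0, 107]  (≈ [0.0000, 107.0000])

|AB| ∈ {49}
|BC| ∈ {47}
|CD| ∈ {11}
|AC| ∈ [2, 96]
|BD| ∈ [36, 58]
|AD| ∈ [0, 107]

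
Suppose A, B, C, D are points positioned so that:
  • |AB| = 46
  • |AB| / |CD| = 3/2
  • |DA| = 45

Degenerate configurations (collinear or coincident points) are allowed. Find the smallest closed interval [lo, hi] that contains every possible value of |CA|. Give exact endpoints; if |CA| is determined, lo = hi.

|AB| ∈ {46}
|AD| ∈ {45}
|CD| ∈ {92/3}
|BD| ∈ [1, 91]
|AC| ∈ [43/3, 227/3]
|BC| ∈ [0, 365/3]

|CA| ∈ [43/3, 227/3]  (≈ [14.3333, 75.6667])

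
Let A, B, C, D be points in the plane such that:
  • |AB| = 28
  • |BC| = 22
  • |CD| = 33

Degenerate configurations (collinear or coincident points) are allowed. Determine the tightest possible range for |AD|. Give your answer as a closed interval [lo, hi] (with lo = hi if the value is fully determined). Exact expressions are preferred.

|AB| ∈ {28}
|BC| ∈ {22}
|CD| ∈ {33}
|AC| ∈ [6, 50]
|BD| ∈ [11, 55]
|AD| ∈ [0, 83]

|AD| ∈ [0, 83]  (≈ [0.0000, 83.0000])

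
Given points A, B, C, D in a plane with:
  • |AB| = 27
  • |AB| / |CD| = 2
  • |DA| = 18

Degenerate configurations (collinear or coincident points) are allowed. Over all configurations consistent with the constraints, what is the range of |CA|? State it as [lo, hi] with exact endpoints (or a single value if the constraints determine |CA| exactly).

|AB| ∈ {27}
|AD| ∈ {18}
|CD| ∈ {27/2}
|BD| ∈ [9, 45]
|AC| ∈ [9/2, 63/2]
|BC| ∈ [0, 117/2]

|CA| ∈ [9/2, 63/2]  (≈ [4.5000, 31.5000])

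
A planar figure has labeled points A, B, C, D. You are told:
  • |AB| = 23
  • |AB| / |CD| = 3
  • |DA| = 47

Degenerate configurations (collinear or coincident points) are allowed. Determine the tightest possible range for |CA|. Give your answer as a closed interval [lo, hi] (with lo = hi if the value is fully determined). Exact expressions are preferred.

|CA| ∈ [118/3, 164/3]  (≈ [39.3333, 54.6667])

|AB| ∈ {23}
|AD| ∈ {47}
|CD| ∈ {23/3}
|BD| ∈ [24, 70]
|AC| ∈ [118/3, 164/3]
|BC| ∈ [49/3, 233/3]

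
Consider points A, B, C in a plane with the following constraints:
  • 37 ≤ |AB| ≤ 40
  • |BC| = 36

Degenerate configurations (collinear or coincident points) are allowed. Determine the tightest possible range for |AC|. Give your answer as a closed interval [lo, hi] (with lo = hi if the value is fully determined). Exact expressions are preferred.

|AC| ∈ [1, 76]  (≈ [1.0000, 76.0000])

|AB| ∈ [37, 40]
|BC| ∈ {36}
|AC| ∈ [1, 76]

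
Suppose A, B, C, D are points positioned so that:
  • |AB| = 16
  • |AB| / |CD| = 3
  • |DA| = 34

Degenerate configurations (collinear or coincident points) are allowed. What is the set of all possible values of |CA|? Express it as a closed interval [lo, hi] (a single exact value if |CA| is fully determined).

|AB| ∈ {16}
|AD| ∈ {34}
|CD| ∈ {16/3}
|BD| ∈ [18, 50]
|AC| ∈ [86/3, 118/3]
|BC| ∈ [38/3, 166/3]

|CA| ∈ [86/3, 118/3]  (≈ [28.6667, 39.3333])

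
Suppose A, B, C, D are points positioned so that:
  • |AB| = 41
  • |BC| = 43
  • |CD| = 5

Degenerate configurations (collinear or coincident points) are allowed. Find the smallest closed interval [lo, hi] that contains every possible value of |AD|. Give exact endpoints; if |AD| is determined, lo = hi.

|AB| ∈ {41}
|BC| ∈ {43}
|CD| ∈ {5}
|AC| ∈ [2, 84]
|BD| ∈ [38, 48]
|AD| ∈ [0, 89]

|AD| ∈ [0, 89]  (≈ [0.0000, 89.0000])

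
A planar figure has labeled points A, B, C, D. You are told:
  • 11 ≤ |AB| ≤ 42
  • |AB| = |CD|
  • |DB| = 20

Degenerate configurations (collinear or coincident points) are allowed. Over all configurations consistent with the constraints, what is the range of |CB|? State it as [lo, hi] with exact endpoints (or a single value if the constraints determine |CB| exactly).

|AB| ∈ [11, 42]
|BD| ∈ {20}
|CD| ∈ [11, 42]
|AD| ∈ [0, 62]
|BC| ∈ [0, 62]
|AC| ∈ [0, 104]

|CB| ∈ [0, 62]  (≈ [0.0000, 62.0000])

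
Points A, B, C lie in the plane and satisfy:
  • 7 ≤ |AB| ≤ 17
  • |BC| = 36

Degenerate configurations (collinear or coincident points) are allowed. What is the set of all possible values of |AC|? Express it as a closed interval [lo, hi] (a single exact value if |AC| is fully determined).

|AB| ∈ [7, 17]
|BC| ∈ {36}
|AC| ∈ [19, 53]

|AC| ∈ [19, 53]  (≈ [19.0000, 53.0000])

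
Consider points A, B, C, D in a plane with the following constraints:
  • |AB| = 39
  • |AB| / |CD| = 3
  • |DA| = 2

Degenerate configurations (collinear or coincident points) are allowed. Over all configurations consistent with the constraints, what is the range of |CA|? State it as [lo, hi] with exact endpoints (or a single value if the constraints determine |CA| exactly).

|CA| ∈ [11, 15]  (≈ [11.0000, 15.0000])

|AB| ∈ {39}
|AD| ∈ {2}
|CD| ∈ {13}
|BD| ∈ [37, 41]
|AC| ∈ [11, 15]
|BC| ∈ [24, 54]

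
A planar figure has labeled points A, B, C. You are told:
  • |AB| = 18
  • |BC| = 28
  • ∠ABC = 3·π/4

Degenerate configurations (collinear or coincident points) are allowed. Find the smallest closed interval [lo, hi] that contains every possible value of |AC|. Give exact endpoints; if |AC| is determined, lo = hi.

|AB| ∈ {18}
|BC| ∈ {28}
|AC| ∈ {2·√(126·√(2) + 277)}

|AC| = 2·√(126·√(2) + 277)  (≈ 42.6704)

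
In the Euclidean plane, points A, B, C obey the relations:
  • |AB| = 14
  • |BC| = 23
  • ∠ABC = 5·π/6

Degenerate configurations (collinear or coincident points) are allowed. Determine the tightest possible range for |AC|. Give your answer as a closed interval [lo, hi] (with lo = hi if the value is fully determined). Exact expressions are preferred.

|AC| = √(322·√(3) + 725)  (≈ 35.8151)

|AB| ∈ {14}
|BC| ∈ {23}
|AC| ∈ {√(322·√(3) + 725)}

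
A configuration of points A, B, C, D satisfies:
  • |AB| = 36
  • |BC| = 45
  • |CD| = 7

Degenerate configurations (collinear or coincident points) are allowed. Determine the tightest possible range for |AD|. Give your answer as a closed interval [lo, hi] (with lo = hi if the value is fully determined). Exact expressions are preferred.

|AB| ∈ {36}
|BC| ∈ {45}
|CD| ∈ {7}
|AC| ∈ [9, 81]
|BD| ∈ [38, 52]
|AD| ∈ [2, 88]

|AD| ∈ [2, 88]  (≈ [2.0000, 88.0000])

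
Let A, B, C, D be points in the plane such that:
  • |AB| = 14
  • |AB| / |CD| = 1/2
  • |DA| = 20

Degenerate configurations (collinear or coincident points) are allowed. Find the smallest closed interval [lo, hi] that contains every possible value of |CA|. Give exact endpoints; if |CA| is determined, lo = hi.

|CA| ∈ [8, 48]  (≈ [8.0000, 48.0000])

|AB| ∈ {14}
|AD| ∈ {20}
|CD| ∈ {28}
|BD| ∈ [6, 34]
|AC| ∈ [8, 48]
|BC| ∈ [0, 62]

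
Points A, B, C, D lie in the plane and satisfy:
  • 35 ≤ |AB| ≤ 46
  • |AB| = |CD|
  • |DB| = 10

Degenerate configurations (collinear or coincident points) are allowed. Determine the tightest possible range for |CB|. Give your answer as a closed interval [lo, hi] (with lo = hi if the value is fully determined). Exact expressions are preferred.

|AB| ∈ [35, 46]
|BD| ∈ {10}
|CD| ∈ [35, 46]
|AD| ∈ [25, 56]
|BC| ∈ [25, 56]
|AC| ∈ [0, 102]

|CB| ∈ [25, 56]  (≈ [25.0000, 56.0000])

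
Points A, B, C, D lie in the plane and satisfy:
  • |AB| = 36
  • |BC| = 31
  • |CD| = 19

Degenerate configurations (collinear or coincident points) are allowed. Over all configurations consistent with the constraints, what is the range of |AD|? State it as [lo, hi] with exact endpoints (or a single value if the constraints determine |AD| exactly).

|AB| ∈ {36}
|BC| ∈ {31}
|CD| ∈ {19}
|AC| ∈ [5, 67]
|BD| ∈ [12, 50]
|AD| ∈ [0, 86]

|AD| ∈ [0, 86]  (≈ [0.0000, 86.0000])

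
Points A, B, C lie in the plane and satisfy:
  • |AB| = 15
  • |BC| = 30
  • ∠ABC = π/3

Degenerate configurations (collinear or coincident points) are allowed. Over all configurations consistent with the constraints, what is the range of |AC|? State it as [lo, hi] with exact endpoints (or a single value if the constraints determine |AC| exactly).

|AB| ∈ {15}
|BC| ∈ {30}
|AC| ∈ {15·√(3)}

|AC| = 15·√(3)  (≈ 25.9808)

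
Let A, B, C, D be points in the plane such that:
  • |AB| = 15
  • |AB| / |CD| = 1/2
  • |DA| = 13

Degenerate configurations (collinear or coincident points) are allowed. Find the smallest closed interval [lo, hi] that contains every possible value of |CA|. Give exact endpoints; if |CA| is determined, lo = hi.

|CA| ∈ [17, 43]  (≈ [17.0000, 43.0000])

|AB| ∈ {15}
|AD| ∈ {13}
|CD| ∈ {30}
|BD| ∈ [2, 28]
|AC| ∈ [17, 43]
|BC| ∈ [2, 58]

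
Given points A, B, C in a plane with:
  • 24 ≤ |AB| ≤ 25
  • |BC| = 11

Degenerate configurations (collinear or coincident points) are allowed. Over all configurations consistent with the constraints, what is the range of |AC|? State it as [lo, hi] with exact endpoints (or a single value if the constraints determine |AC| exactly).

|AB| ∈ [24, 25]
|BC| ∈ {11}
|AC| ∈ [13, 36]

|AC| ∈ [13, 36]  (≈ [13.0000, 36.0000])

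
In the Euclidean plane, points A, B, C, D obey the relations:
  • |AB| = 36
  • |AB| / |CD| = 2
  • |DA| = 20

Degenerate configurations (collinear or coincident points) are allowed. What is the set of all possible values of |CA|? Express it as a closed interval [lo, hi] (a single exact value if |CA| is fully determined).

|CA| ∈ [2, 38]  (≈ [2.0000, 38.0000])

|AB| ∈ {36}
|AD| ∈ {20}
|CD| ∈ {18}
|BD| ∈ [16, 56]
|AC| ∈ [2, 38]
|BC| ∈ [0, 74]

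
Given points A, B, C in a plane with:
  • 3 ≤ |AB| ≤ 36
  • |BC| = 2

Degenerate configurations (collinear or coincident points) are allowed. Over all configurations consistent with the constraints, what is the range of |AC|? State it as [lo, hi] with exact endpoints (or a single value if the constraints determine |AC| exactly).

|AB| ∈ [3, 36]
|BC| ∈ {2}
|AC| ∈ [1, 38]

|AC| ∈ [1, 38]  (≈ [1.0000, 38.0000])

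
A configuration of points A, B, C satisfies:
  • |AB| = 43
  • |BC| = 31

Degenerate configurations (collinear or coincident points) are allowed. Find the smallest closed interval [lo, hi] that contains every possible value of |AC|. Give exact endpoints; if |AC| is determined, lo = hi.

|AB| ∈ {43}
|BC| ∈ {31}
|AC| ∈ [12, 74]

|AC| ∈ [12, 74]  (≈ [12.0000, 74.0000])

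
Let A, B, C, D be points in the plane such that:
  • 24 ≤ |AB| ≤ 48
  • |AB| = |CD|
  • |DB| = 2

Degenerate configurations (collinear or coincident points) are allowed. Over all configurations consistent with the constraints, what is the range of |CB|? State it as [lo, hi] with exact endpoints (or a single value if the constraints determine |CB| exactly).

|CB| ∈ [22, 50]  (≈ [22.0000, 50.0000])

|AB| ∈ [24, 48]
|BD| ∈ {2}
|CD| ∈ [24, 48]
|AD| ∈ [22, 50]
|BC| ∈ [22, 50]
|AC| ∈ [0, 98]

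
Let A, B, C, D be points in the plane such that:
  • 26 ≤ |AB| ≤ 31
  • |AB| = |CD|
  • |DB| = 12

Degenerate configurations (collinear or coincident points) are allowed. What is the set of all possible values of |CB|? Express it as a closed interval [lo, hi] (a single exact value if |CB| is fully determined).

|CB| ∈ [14, 43]  (≈ [14.0000, 43.0000])

|AB| ∈ [26, 31]
|BD| ∈ {12}
|CD| ∈ [26, 31]
|AD| ∈ [14, 43]
|BC| ∈ [14, 43]
|AC| ∈ [0, 74]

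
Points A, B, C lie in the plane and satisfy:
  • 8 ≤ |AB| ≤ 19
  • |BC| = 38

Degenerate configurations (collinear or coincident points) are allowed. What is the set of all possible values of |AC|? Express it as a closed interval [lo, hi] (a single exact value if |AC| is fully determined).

|AB| ∈ [8, 19]
|BC| ∈ {38}
|AC| ∈ [19, 57]

|AC| ∈ [19, 57]  (≈ [19.0000, 57.0000])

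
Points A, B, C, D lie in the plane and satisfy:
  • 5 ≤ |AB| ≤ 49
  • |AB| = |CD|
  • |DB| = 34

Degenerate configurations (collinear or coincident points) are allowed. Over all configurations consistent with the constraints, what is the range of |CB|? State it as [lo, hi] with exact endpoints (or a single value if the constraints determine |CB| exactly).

|AB| ∈ [5, 49]
|BD| ∈ {34}
|CD| ∈ [5, 49]
|AD| ∈ [0, 83]
|BC| ∈ [0, 83]
|AC| ∈ [0, 132]

|CB| ∈ [0, 83]  (≈ [0.0000, 83.0000])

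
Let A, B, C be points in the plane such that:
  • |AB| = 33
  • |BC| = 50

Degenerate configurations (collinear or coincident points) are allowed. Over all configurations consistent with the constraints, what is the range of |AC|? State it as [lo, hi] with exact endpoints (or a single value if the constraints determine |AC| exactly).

|AC| ∈ [17, 83]  (≈ [17.0000, 83.0000])

|AB| ∈ {33}
|BC| ∈ {50}
|AC| ∈ [17, 83]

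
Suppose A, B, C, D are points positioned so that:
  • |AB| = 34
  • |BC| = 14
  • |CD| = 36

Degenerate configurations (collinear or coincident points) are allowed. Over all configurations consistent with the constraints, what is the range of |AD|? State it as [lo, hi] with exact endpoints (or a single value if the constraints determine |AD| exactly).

|AD| ∈ [0, 84]  (≈ [0.0000, 84.0000])

|AB| ∈ {34}
|BC| ∈ {14}
|CD| ∈ {36}
|AC| ∈ [20, 48]
|BD| ∈ [22, 50]
|AD| ∈ [0, 84]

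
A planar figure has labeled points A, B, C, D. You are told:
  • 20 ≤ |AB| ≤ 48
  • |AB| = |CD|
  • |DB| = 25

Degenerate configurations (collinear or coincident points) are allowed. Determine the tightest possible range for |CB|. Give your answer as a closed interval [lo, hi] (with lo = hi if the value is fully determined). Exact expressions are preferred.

|CB| ∈ [0, 73]  (≈ [0.0000, 73.0000])

|AB| ∈ [20, 48]
|BD| ∈ {25}
|CD| ∈ [20, 48]
|AD| ∈ [0, 73]
|BC| ∈ [0, 73]
|AC| ∈ [0, 121]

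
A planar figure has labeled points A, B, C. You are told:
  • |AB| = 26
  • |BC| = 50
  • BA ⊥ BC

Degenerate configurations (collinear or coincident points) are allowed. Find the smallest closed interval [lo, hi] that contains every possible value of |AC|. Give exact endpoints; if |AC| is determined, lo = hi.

|AC| = 2·√(794)  (≈ 56.3560)

|AB| ∈ {26}
|BC| ∈ {50}
|AC| ∈ {2·√(794)}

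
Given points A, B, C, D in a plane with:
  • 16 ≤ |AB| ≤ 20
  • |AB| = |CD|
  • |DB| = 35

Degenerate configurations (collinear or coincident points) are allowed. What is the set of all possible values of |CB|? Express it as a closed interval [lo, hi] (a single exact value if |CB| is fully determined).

|AB| ∈ [16, 20]
|BD| ∈ {35}
|CD| ∈ [16, 20]
|AD| ∈ [15, 55]
|BC| ∈ [15, 55]
|AC| ∈ [0, 75]

|CB| ∈ [15, 55]  (≈ [15.0000, 55.0000])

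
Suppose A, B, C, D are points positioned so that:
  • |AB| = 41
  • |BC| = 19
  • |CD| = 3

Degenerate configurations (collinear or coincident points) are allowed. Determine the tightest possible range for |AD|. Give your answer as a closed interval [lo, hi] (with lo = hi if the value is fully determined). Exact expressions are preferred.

|AB| ∈ {41}
|BC| ∈ {19}
|CD| ∈ {3}
|AC| ∈ [22, 60]
|BD| ∈ [16, 22]
|AD| ∈ [19, 63]

|AD| ∈ [19, 63]  (≈ [19.0000, 63.0000])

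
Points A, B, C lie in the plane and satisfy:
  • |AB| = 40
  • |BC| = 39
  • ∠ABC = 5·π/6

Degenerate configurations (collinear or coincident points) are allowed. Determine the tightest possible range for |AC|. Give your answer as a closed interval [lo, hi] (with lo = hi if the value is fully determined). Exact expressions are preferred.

|AB| ∈ {40}
|BC| ∈ {39}
|AC| ∈ {√(1560·√(3) + 3121)}

|AC| = √(1560·√(3) + 3121)  (≈ 76.3086)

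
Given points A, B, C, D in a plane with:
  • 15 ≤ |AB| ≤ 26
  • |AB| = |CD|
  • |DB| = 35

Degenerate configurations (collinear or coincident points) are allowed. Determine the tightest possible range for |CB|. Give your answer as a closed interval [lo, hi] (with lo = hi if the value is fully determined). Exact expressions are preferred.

|AB| ∈ [15, 26]
|BD| ∈ {35}
|CD| ∈ [15, 26]
|AD| ∈ [9, 61]
|BC| ∈ [9, 61]
|AC| ∈ [0, 87]

|CB| ∈ [9, 61]  (≈ [9.0000, 61.0000])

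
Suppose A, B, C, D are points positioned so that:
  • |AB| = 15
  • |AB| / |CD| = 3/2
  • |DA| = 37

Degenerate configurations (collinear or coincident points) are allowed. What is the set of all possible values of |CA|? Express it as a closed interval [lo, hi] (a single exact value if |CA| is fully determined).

|CA| ∈ [27, 47]  (≈ [27.0000, 47.0000])

|AB| ∈ {15}
|AD| ∈ {37}
|CD| ∈ {10}
|BD| ∈ [22, 52]
|AC| ∈ [27, 47]
|BC| ∈ [12, 62]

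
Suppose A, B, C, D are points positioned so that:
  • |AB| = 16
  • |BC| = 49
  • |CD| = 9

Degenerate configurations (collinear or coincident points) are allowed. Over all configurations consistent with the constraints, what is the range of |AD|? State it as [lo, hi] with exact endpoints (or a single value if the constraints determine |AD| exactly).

|AB| ∈ {16}
|BC| ∈ {49}
|CD| ∈ {9}
|AC| ∈ [33, 65]
|BD| ∈ [40, 58]
|AD| ∈ [24, 74]

|AD| ∈ [24, 74]  (≈ [24.0000, 74.0000])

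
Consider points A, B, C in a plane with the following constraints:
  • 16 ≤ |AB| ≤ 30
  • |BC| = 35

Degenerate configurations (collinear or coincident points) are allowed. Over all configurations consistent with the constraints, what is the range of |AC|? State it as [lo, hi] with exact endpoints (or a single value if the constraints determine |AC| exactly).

|AB| ∈ [16, 30]
|BC| ∈ {35}
|AC| ∈ [5, 65]

|AC| ∈ [5, 65]  (≈ [5.0000, 65.0000])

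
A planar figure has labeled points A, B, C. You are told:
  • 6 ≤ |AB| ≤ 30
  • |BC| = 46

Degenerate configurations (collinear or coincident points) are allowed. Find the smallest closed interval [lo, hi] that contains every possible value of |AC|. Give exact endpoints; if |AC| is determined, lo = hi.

|AB| ∈ [6, 30]
|BC| ∈ {46}
|AC| ∈ [16, 76]

|AC| ∈ [16, 76]  (≈ [16.0000, 76.0000])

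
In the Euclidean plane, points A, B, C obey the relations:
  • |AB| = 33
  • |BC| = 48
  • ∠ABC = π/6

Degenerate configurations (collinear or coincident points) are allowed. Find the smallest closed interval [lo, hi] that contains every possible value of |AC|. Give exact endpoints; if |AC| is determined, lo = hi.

|AB| ∈ {33}
|BC| ∈ {48}
|AC| ∈ {3·√(377 - 176·√(3))}

|AC| = 3·√(377 - 176·√(3))  (≈ 25.4839)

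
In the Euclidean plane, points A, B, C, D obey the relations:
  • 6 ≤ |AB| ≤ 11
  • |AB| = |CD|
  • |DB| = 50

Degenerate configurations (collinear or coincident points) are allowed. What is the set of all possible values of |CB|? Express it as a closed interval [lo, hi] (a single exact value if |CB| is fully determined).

|CB| ∈ [39, 61]  (≈ [39.0000, 61.0000])

|AB| ∈ [6, 11]
|BD| ∈ {50}
|CD| ∈ [6, 11]
|AD| ∈ [39, 61]
|BC| ∈ [39, 61]
|AC| ∈ [28, 72]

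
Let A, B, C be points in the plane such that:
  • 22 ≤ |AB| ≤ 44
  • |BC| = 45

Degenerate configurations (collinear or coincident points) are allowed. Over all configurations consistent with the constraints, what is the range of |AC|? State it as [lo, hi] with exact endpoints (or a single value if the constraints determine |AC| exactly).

|AB| ∈ [22, 44]
|BC| ∈ {45}
|AC| ∈ [1, 89]

|AC| ∈ [1, 89]  (≈ [1.0000, 89.0000])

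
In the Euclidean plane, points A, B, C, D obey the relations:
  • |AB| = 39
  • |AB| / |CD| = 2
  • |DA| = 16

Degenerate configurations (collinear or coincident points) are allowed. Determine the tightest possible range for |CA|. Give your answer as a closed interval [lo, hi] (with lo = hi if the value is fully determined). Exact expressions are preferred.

|AB| ∈ {39}
|AD| ∈ {16}
|CD| ∈ {39/2}
|BD| ∈ [23, 55]
|AC| ∈ [7/2, 71/2]
|BC| ∈ [7/2, 149/2]

|CA| ∈ [7/2, 71/2]  (≈ [3.5000, 35.5000])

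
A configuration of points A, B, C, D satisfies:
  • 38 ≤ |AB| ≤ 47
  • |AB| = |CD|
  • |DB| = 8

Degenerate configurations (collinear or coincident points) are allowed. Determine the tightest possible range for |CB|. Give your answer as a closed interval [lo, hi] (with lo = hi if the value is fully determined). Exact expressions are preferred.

|CB| ∈ [30, 55]  (≈ [30.0000, 55.0000])

|AB| ∈ [38, 47]
|BD| ∈ {8}
|CD| ∈ [38, 47]
|AD| ∈ [30, 55]
|BC| ∈ [30, 55]
|AC| ∈ [0, 102]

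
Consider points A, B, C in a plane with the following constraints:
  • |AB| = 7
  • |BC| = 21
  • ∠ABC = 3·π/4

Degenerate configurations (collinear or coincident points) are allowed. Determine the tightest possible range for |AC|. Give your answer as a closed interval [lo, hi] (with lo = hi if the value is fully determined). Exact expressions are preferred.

|AC| = 7·√(3·√(2) + 10)  (≈ 26.4176)

|AB| ∈ {7}
|BC| ∈ {21}
|AC| ∈ {7·√(3·√(2) + 10)}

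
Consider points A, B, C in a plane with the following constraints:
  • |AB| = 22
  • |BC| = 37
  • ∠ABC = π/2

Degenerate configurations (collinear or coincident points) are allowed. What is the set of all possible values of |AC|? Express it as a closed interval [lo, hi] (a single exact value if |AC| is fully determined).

|AC| = √(1853)  (≈ 43.0465)

|AB| ∈ {22}
|BC| ∈ {37}
|AC| ∈ {√(1853)}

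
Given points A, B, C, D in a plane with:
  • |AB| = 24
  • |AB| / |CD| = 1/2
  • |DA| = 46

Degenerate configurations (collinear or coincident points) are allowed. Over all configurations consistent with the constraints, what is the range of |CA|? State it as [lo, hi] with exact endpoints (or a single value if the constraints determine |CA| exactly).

|CA| ∈ [2, 94]  (≈ [2.0000, 94.0000])

|AB| ∈ {24}
|AD| ∈ {46}
|CD| ∈ {48}
|BD| ∈ [22, 70]
|AC| ∈ [2, 94]
|BC| ∈ [0, 118]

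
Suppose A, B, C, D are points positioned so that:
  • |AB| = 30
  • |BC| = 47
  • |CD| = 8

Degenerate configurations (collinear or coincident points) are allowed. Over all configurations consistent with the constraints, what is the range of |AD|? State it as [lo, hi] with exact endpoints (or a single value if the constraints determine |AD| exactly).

|AB| ∈ {30}
|BC| ∈ {47}
|CD| ∈ {8}
|AC| ∈ [17, 77]
|BD| ∈ [39, 55]
|AD| ∈ [9, 85]

|AD| ∈ [9, 85]  (≈ [9.0000, 85.0000])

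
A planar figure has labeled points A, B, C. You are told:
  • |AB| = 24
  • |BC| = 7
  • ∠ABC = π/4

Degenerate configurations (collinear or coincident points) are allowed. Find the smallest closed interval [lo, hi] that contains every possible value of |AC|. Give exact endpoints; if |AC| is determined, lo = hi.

|AB| ∈ {24}
|BC| ∈ {7}
|AC| ∈ {√(625 - 168·√(2))}

|AC| = √(625 - 168·√(2))  (≈ 19.6828)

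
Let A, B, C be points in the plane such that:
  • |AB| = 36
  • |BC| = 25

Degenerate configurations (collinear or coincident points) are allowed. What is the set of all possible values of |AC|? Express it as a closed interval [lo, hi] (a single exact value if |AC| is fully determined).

|AB| ∈ {36}
|BC| ∈ {25}
|AC| ∈ [11, 61]

|AC| ∈ [11, 61]  (≈ [11.0000, 61.0000])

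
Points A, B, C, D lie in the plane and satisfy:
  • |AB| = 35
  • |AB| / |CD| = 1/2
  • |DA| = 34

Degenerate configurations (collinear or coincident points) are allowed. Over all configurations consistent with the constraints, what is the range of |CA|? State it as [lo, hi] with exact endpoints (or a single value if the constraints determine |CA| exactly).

|AB| ∈ {35}
|AD| ∈ {34}
|CD| ∈ {70}
|BD| ∈ [1, 69]
|AC| ∈ [36, 104]
|BC| ∈ [1, 139]

|CA| ∈ [36, 104]  (≈ [36.0000, 104.0000])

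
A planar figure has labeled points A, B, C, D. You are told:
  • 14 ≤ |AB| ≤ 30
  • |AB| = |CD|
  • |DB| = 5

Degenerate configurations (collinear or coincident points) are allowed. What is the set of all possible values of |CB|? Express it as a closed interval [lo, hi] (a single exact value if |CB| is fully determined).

|AB| ∈ [14, 30]
|BD| ∈ {5}
|CD| ∈ [14, 30]
|AD| ∈ [9, 35]
|BC| ∈ [9, 35]
|AC| ∈ [0, 65]

|CB| ∈ [9, 35]  (≈ [9.0000, 35.0000])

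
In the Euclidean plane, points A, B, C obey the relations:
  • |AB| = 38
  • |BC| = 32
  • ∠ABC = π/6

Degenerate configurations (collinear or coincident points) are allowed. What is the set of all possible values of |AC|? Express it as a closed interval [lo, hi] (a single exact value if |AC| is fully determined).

|AB| ∈ {38}
|BC| ∈ {32}
|AC| ∈ {2·√(617 - 304·√(3))}

|AC| = 2·√(617 - 304·√(3))  (≈ 19.0217)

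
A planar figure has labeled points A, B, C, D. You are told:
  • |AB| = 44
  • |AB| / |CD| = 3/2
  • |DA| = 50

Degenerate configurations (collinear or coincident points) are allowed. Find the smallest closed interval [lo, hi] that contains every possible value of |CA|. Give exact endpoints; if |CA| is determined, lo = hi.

|CA| ∈ [62/3, 238/3]  (≈ [20.6667, 79.3333])

|AB| ∈ {44}
|AD| ∈ {50}
|CD| ∈ {88/3}
|BD| ∈ [6, 94]
|AC| ∈ [62/3, 238/3]
|BC| ∈ [0, 370/3]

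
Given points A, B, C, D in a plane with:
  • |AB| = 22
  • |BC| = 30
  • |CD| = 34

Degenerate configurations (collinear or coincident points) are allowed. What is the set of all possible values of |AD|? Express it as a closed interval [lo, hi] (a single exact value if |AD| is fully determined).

|AD| ∈ [0, 86]  (≈ [0.0000, 86.0000])

|AB| ∈ {22}
|BC| ∈ {30}
|CD| ∈ {34}
|AC| ∈ [8, 52]
|BD| ∈ [4, 64]
|AD| ∈ [0, 86]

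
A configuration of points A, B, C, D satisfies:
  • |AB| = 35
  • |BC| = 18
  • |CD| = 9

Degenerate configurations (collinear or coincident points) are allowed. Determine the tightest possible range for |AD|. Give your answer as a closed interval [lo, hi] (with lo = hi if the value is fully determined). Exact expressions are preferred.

|AB| ∈ {35}
|BC| ∈ {18}
|CD| ∈ {9}
|AC| ∈ [17, 53]
|BD| ∈ [9, 27]
|AD| ∈ [8, 62]

|AD| ∈ [8, 62]  (≈ [8.0000, 62.0000])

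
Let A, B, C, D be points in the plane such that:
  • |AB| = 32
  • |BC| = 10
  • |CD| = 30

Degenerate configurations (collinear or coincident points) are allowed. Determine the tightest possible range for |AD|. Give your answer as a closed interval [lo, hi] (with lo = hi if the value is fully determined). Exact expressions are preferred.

|AB| ∈ {32}
|BC| ∈ {10}
|CD| ∈ {30}
|AC| ∈ [22, 42]
|BD| ∈ [20, 40]
|AD| ∈ [0, 72]

|AD| ∈ [0, 72]  (≈ [0.0000, 72.0000])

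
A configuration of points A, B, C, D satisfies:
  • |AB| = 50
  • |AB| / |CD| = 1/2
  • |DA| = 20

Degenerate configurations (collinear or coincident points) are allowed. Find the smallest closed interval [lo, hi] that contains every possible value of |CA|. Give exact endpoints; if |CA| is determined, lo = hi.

|CA| ∈ [80, 120]  (≈ [80.0000, 120.0000])

|AB| ∈ {50}
|AD| ∈ {20}
|CD| ∈ {100}
|BD| ∈ [30, 70]
|AC| ∈ [80, 120]
|BC| ∈ [30, 170]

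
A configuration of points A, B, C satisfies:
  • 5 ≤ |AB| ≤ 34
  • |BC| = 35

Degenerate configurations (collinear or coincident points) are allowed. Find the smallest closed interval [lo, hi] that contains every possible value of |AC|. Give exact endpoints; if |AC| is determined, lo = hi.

|AC| ∈ [1, 69]  (≈ [1.0000, 69.0000])

|AB| ∈ [5, 34]
|BC| ∈ {35}
|AC| ∈ [1, 69]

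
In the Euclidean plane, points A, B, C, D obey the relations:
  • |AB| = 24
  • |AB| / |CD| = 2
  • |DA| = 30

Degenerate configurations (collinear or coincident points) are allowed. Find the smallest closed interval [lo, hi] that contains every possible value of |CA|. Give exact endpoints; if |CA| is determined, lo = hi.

|CA| ∈ [18, 42]  (≈ [18.0000, 42.0000])

|AB| ∈ {24}
|AD| ∈ {30}
|CD| ∈ {12}
|BD| ∈ [6, 54]
|AC| ∈ [18, 42]
|BC| ∈ [0, 66]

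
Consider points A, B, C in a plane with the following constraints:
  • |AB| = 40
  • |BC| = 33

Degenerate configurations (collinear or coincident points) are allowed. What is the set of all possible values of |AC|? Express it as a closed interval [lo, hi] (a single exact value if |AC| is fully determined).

|AB| ∈ {40}
|BC| ∈ {33}
|AC| ∈ [7, 73]

|AC| ∈ [7, 73]  (≈ [7.0000, 73.0000])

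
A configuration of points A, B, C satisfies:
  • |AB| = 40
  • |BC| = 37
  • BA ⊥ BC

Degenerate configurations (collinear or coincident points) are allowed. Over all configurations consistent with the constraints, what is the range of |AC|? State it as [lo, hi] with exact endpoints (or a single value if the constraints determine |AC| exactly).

|AB| ∈ {40}
|BC| ∈ {37}
|AC| ∈ {√(2969)}

|AC| = √(2969)  (≈ 54.4885)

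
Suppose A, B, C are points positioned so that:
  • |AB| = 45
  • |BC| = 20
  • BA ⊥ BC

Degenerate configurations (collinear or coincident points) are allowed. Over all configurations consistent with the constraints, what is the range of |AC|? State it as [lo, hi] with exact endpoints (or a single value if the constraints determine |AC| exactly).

|AB| ∈ {45}
|BC| ∈ {20}
|AC| ∈ {5·√(97)}

|AC| = 5·√(97)  (≈ 49.2443)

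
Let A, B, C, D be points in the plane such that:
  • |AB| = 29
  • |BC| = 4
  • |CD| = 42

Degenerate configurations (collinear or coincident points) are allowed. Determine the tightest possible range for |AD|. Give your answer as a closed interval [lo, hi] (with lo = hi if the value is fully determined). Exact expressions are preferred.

|AD| ∈ [9, 75]  (≈ [9.0000, 75.0000])

|AB| ∈ {29}
|BC| ∈ {4}
|CD| ∈ {42}
|AC| ∈ [25, 33]
|BD| ∈ [38, 46]
|AD| ∈ [9, 75]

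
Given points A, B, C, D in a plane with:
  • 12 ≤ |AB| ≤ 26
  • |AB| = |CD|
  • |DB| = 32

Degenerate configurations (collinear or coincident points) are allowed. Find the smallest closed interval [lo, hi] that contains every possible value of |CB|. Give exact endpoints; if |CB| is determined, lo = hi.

|CB| ∈ [6, 58]  (≈ [6.0000, 58.0000])

|AB| ∈ [12, 26]
|BD| ∈ {32}
|CD| ∈ [12, 26]
|AD| ∈ [6, 58]
|BC| ∈ [6, 58]
|AC| ∈ [0, 84]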